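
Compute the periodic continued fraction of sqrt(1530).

Write x_i = (sqrt(1530) + m_i)/d_i with (m_0, d_0) = (0, 1). a_0 = floor(sqrt(1530)) = 39, since 39^2 = 1521 <= 1530 < 1600 = 40^2.
Iterate m_{i+1} = d_i*a_i - m_i, d_{i+1} = (1530 - m_{i+1}^2)/d_i, a_{i+1} = floor((a_0 + m_{i+1})/d_{i+1}):
  m_1 = 1*39 - 0 = 39, d_1 = (1530 - 39^2)/1 = 9/1 = 9, a_1 = floor((39 + 39)/9) = 8.
  m_2 = 9*8 - 39 = 33, d_2 = (1530 - 33^2)/9 = 441/9 = 49, a_2 = floor((39 + 33)/49) = 1.
  m_3 = 49*1 - 33 = 16, d_3 = (1530 - 16^2)/49 = 1274/49 = 26, a_3 = floor((39 + 16)/26) = 2.
  m_4 = 26*2 - 16 = 36, d_4 = (1530 - 36^2)/26 = 234/26 = 9, a_4 = floor((39 + 36)/9) = 8.
  m_5 = 9*8 - 36 = 36, d_5 = (1530 - 36^2)/9 = 234/9 = 26, a_5 = floor((39 + 36)/26) = 2.
  m_6 = 26*2 - 36 = 16, d_6 = (1530 - 16^2)/26 = 1274/26 = 49, a_6 = floor((39 + 16)/49) = 1.
  m_7 = 49*1 - 16 = 33, d_7 = (1530 - 33^2)/49 = 441/49 = 9, a_7 = floor((39 + 33)/9) = 8.
  m_8 = 9*8 - 33 = 39, d_8 = (1530 - 39^2)/9 = 9/9 = 1, a_8 = floor((39 + 39)/1) = 78.
  m_9 = 1*78 - 39 = 39, d_9 = (1530 - 39^2)/1 = 9/1 = 9: (m_9, d_9) = (m_1, d_1) = (39, 9), so from here the quotients repeat a_1, ..., a_8; the period length is 8.
Hence the expansion of sqrt(1530) is a_0 = 39 followed by the repeating block 8, 1, 2, 8, 2, 1, 8, 78 (period 8).

[39; (8, 1, 2, 8, 2, 1, 8, 78)]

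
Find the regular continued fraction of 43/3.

Run the Euclidean algorithm on 43 and 3; the successive quotients are the partial quotients a_0, a_1, ... (each step inverts the fractional part left over by the previous one):
  43 = 14*3 + 1, so a_0 = 14.
  3 = 3*1 + 0, so a_1 = 3.
The remainder reaches 0 after 2 divisions, so the expansion has 2 partial quotients, read off in order.

[14; 3]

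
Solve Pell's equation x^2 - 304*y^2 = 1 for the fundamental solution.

First expand sqrt(304) as a continued fraction. With x_i = (sqrt(304) + m_i)/d_i and (m_0, d_0) = (0, 1): a_0 = floor(sqrt(304)) = 17, since 17^2 = 289 <= 304 < 324 = 18^2.
Iterate m_{i+1} = d_i*a_i - m_i, d_{i+1} = (304 - m_{i+1}^2)/d_i, a_{i+1} = floor((a_0 + m_{i+1})/d_{i+1}):
  m_1 = 1*17 - 0 = 17, d_1 = (304 - 17^2)/1 = 15/1 = 15, a_1 = floor((17 + 17)/15) = 2.
  m_2 = 15*2 - 17 = 13, d_2 = (304 - 13^2)/15 = 135/15 = 9, a_2 = floor((17 + 13)/9) = 3.
  m_3 = 9*3 - 13 = 14, d_3 = (304 - 14^2)/9 = 108/9 = 12, a_3 = floor((17 + 14)/12) = 2.
  m_4 = 12*2 - 14 = 10, d_4 = (304 - 10^2)/12 = 204/12 = 17, a_4 = floor((17 + 10)/17) = 1.
  m_5 = 17*1 - 10 = 7, d_5 = (304 - 7^2)/17 = 255/17 = 15, a_5 = floor((17 + 7)/15) = 1.
  m_6 = 15*1 - 7 = 8, d_6 = (304 - 8^2)/15 = 240/15 = 16, a_6 = floor((17 + 8)/16) = 1.
  m_7 = 16*1 - 8 = 8, d_7 = (304 - 8^2)/16 = 240/16 = 15, a_7 = floor((17 + 8)/15) = 1.
  m_8 = 15*1 - 8 = 7, d_8 = (304 - 7^2)/15 = 255/15 = 17, a_8 = floor((17 + 7)/17) = 1.
  m_9 = 17*1 - 7 = 10, d_9 = (304 - 10^2)/17 = 204/17 = 12, a_9 = floor((17 + 10)/12) = 2.
  m_10 = 12*2 - 10 = 14, d_10 = (304 - 14^2)/12 = 108/12 = 9, a_10 = floor((17 + 14)/9) = 3.
  m_11 = 9*3 - 14 = 13, d_11 = (304 - 13^2)/9 = 135/9 = 15, a_11 = floor((17 + 13)/15) = 2.
  m_12 = 15*2 - 13 = 17, d_12 = (304 - 17^2)/15 = 15/15 = 1, a_12 = floor((17 + 17)/1) = 34.
  m_13 = 1*34 - 17 = 17, d_13 = (304 - 17^2)/1 = 15/1 = 15: (m_13, d_13) = (m_1, d_1) = (17, 15), so from here the quotients repeat a_1, ..., a_12; the period length is 12.
So sqrt(304) = [17; (2, 3, 2, 1, 1, 1, 1, 1, 2, 3, 2, 34)] with period length k = 12.
k is even, so the fundamental solution of x^2 - 304y^2 = 1 is (p_{k-1}, q_{k-1}) = (p_11, q_11); compute convergents through index 11.
Convergents (p_i = a_i*p_{i-1} + p_{i-2}, q_i = a_i*q_{i-1} + q_{i-2} with p_{-2}=0, p_{-1}=1, q_{-2}=1, q_{-1}=0):
  i=0: a_0=17, p_0 = 17*1 + 0 = 17, q_0 = 17*0 + 1 = 1.
  i=1: a_1=2, p_1 = 2*17 + 1 = 35, q_1 = 2*1 + 0 = 2.
  i=2: a_2=3, p_2 = 3*35 + 17 = 122, q_2 = 3*2 + 1 = 7.
  i=3: a_3=2, p_3 = 2*122 + 35 = 279, q_3 = 2*7 + 2 = 16.
  i=4: a_4=1, p_4 = 1*279 + 122 = 401, q_4 = 1*16 + 7 = 23.
  i=5: a_5=1, p_5 = 1*401 + 279 = 680, q_5 = 1*23 + 16 = 39.
  i=6: a_6=1, p_6 = 1*680 + 401 = 1081, q_6 = 1*39 + 23 = 62.
  i=7: a_7=1, p_7 = 1*1081 + 680 = 1761, q_7 = 1*62 + 39 = 101.
  i=8: a_8=1, p_8 = 1*1761 + 1081 = 2842, q_8 = 1*101 + 62 = 163.
  i=9: a_9=2, p_9 = 2*2842 + 1761 = 7445, q_9 = 2*163 + 101 = 427.
  i=10: a_10=3, p_10 = 3*7445 + 2842 = 25177, q_10 = 3*427 + 163 = 1444.
  i=11: a_11=2, p_11 = 2*25177 + 7445 = 57799, q_11 = 2*1444 + 427 = 3315.
Check: 57799^2 - 304*3315^2 = 3340724401 - 3340724400 = 1, so (x, y) = (57799, 3315) solves the equation, and by the theorem it is the least positive solution.

(x, y) = (57799, 3315)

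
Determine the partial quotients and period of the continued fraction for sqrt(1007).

[31; (1, 2, 1, 2, 1, 62)]

Write x_i = (sqrt(1007) + m_i)/d_i with (m_0, d_0) = (0, 1). a_0 = floor(sqrt(1007)) = 31, since 31^2 = 961 <= 1007 < 1024 = 32^2.
Iterate m_{i+1} = d_i*a_i - m_i, d_{i+1} = (1007 - m_{i+1}^2)/d_i, a_{i+1} = floor((a_0 + m_{i+1})/d_{i+1}):
  m_1 = 1*31 - 0 = 31, d_1 = (1007 - 31^2)/1 = 46/1 = 46, a_1 = floor((31 + 31)/46) = 1.
  m_2 = 46*1 - 31 = 15, d_2 = (1007 - 15^2)/46 = 782/46 = 17, a_2 = floor((31 + 15)/17) = 2.
  m_3 = 17*2 - 15 = 19, d_3 = (1007 - 19^2)/17 = 646/17 = 38, a_3 = floor((31 + 19)/38) = 1.
  m_4 = 38*1 - 19 = 19, d_4 = (1007 - 19^2)/38 = 646/38 = 17, a_4 = floor((31 + 19)/17) = 2.
  m_5 = 17*2 - 19 = 15, d_5 = (1007 - 15^2)/17 = 782/17 = 46, a_5 = floor((31 + 15)/46) = 1.
  m_6 = 46*1 - 15 = 31, d_6 = (1007 - 31^2)/46 = 46/46 = 1, a_6 = floor((31 + 31)/1) = 62.
  m_7 = 1*62 - 31 = 31, d_7 = (1007 - 31^2)/1 = 46/1 = 46: (m_7, d_7) = (m_1, d_1) = (31, 46), so from here the quotients repeat a_1, ..., a_6; the period length is 6.
Hence the expansion of sqrt(1007) is a_0 = 31 followed by the repeating block 1, 2, 1, 2, 1, 62 (period 6).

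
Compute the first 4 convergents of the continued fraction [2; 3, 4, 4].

Using the convergent recurrence p_i = a_i*p_{i-1} + p_{i-2}, q_i = a_i*q_{i-1} + q_{i-2} with p_{-2}=0, p_{-1}=1, q_{-2}=1, q_{-1}=0:
  i=0: a_0=2, p_0 = 2*1 + 0 = 2, q_0 = 2*0 + 1 = 1.
  i=1: a_1=3, p_1 = 3*2 + 1 = 7, q_1 = 3*1 + 0 = 3.
  i=2: a_2=4, p_2 = 4*7 + 2 = 30, q_2 = 4*3 + 1 = 13.
  i=3: a_3=4, p_3 = 4*30 + 7 = 127, q_3 = 4*13 + 3 = 55.

2/1, 7/3, 30/13, 127/55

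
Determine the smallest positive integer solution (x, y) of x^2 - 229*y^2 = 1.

First expand sqrt(229) as a continued fraction. With x_i = (sqrt(229) + m_i)/d_i and (m_0, d_0) = (0, 1): a_0 = floor(sqrt(229)) = 15, since 15^2 = 225 <= 229 < 256 = 16^2.
Iterate m_{i+1} = d_i*a_i - m_i, d_{i+1} = (229 - m_{i+1}^2)/d_i, a_{i+1} = floor((a_0 + m_{i+1})/d_{i+1}):
  m_1 = 1*15 - 0 = 15, d_1 = (229 - 15^2)/1 = 4/1 = 4, a_1 = floor((15 + 15)/4) = 7.
  m_2 = 4*7 - 15 = 13, d_2 = (229 - 13^2)/4 = 60/4 = 15, a_2 = floor((15 + 13)/15) = 1.
  m_3 = 15*1 - 13 = 2, d_3 = (229 - 2^2)/15 = 225/15 = 15, a_3 = floor((15 + 2)/15) = 1.
  m_4 = 15*1 - 2 = 13, d_4 = (229 - 13^2)/15 = 60/15 = 4, a_4 = floor((15 + 13)/4) = 7.
  m_5 = 4*7 - 13 = 15, d_5 = (229 - 15^2)/4 = 4/4 = 1, a_5 = floor((15 + 15)/1) = 30.
  m_6 = 1*30 - 15 = 15, d_6 = (229 - 15^2)/1 = 4/1 = 4: (m_6, d_6) = (m_1, d_1) = (15, 4), so from here the quotients repeat a_1, ..., a_5; the period length is 5.
So sqrt(229) = [15; (7, 1, 1, 7, 30)] with period length k = 5.
k is odd, so (p_{k-1}, q_{k-1}) only solves x^2 - 229y^2 = -1 and the fundamental solution of x^2 - 229y^2 = 1 is (p_{2k-1}, q_{2k-1}) = (p_9, q_9); compute convergents through index 9, running through the period twice.
Convergents (p_i = a_i*p_{i-1} + p_{i-2}, q_i = a_i*q_{i-1} + q_{i-2} with p_{-2}=0, p_{-1}=1, q_{-2}=1, q_{-1}=0):
  i=0: a_0=15, p_0 = 15*1 + 0 = 15, q_0 = 15*0 + 1 = 1.
  i=1: a_1=7, p_1 = 7*15 + 1 = 106, q_1 = 7*1 + 0 = 7.
  i=2: a_2=1, p_2 = 1*106 + 15 = 121, q_2 = 1*7 + 1 = 8.
  i=3: a_3=1, p_3 = 1*121 + 106 = 227, q_3 = 1*8 + 7 = 15.
  i=4: a_4=7, p_4 = 7*227 + 121 = 1710, q_4 = 7*15 + 8 = 113.
  i=5: a_5=30, p_5 = 30*1710 + 227 = 51527, q_5 = 30*113 + 15 = 3405.
  i=6: a_6=7, p_6 = 7*51527 + 1710 = 362399, q_6 = 7*3405 + 113 = 23948.
  i=7: a_7=1, p_7 = 1*362399 + 51527 = 413926, q_7 = 1*23948 + 3405 = 27353.
  i=8: a_8=1, p_8 = 1*413926 + 362399 = 776325, q_8 = 1*27353 + 23948 = 51301.
  i=9: a_9=7, p_9 = 7*776325 + 413926 = 5848201, q_9 = 7*51301 + 27353 = 386460.
Indeed p_4^2 - 229*q_4^2 = 2924100 - 2924101 = -1, not +1.
Check: 5848201^2 - 229*386460^2 = 34201454936401 - 34201454936400 = 1, so (x, y) = (5848201, 386460) solves the equation, and by the theorem it is the least positive solution.

(x, y) = (5848201, 386460)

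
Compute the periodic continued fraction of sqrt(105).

Write x_i = (sqrt(105) + m_i)/d_i with (m_0, d_0) = (0, 1). a_0 = floor(sqrt(105)) = 10, since 10^2 = 100 <= 105 < 121 = 11^2.
Iterate m_{i+1} = d_i*a_i - m_i, d_{i+1} = (105 - m_{i+1}^2)/d_i, a_{i+1} = floor((a_0 + m_{i+1})/d_{i+1}):
  m_1 = 1*10 - 0 = 10, d_1 = (105 - 10^2)/1 = 5/1 = 5, a_1 = floor((10 + 10)/5) = 4.
  m_2 = 5*4 - 10 = 10, d_2 = (105 - 10^2)/5 = 5/5 = 1, a_2 = floor((10 + 10)/1) = 20.
  m_3 = 1*20 - 10 = 10, d_3 = (105 - 10^2)/1 = 5/1 = 5: (m_3, d_3) = (m_1, d_1) = (10, 5), so from here the quotients repeat a_1, a_2; the period length is 2.
Hence the expansion of sqrt(105) is a_0 = 10 followed by the repeating block 4, 20 (period 2).

[10; (4, 20)]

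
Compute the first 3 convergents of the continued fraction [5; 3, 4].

5/1, 16/3, 69/13

Using the convergent recurrence p_i = a_i*p_{i-1} + p_{i-2}, q_i = a_i*q_{i-1} + q_{i-2} with p_{-2}=0, p_{-1}=1, q_{-2}=1, q_{-1}=0:
  i=0: a_0=5, p_0 = 5*1 + 0 = 5, q_0 = 5*0 + 1 = 1.
  i=1: a_1=3, p_1 = 3*5 + 1 = 16, q_1 = 3*1 + 0 = 3.
  i=2: a_2=4, p_2 = 4*16 + 5 = 69, q_2 = 4*3 + 1 = 13.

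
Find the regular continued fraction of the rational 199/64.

Run the Euclidean algorithm on 199 and 64; the successive quotients are the partial quotients a_0, a_1, ... (each step inverts the fractional part left over by the previous one):
  199 = 3*64 + 7, so a_0 = 3.
  64 = 9*7 + 1, so a_1 = 9.
  7 = 7*1 + 0, so a_2 = 7.
The remainder reaches 0 after 3 divisions, so the expansion has 3 partial quotients, read off in order.

[3; 9, 7]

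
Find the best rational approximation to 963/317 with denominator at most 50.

79/26

Expand x = 963/317 as a continued fraction with the Euclidean algorithm:
  963 = 3*317 + 12, so a_0 = 3.
  317 = 26*12 + 5, so a_1 = 26.
  12 = 2*5 + 2, so a_2 = 2.
  5 = 2*2 + 1, so a_3 = 2.
  2 = 2*1 + 0, so a_4 = 2.
so x = [3; 26, 2, 2, 2].
Convergents (p_i = a_i*p_{i-1} + p_{i-2}, q_i = a_i*q_{i-1} + q_{i-2} with p_{-2}=0, p_{-1}=1, q_{-2}=1, q_{-1}=0), until the denominator exceeds 50:
  i=0: a_0=3, p_0 = 3*1 + 0 = 3, q_0 = 3*0 + 1 = 1.
  i=1: a_1=26, p_1 = 26*3 + 1 = 79, q_1 = 26*1 + 0 = 26.
  i=2: a_2=2, p_2 = 2*79 + 3 = 161, q_2 = 2*26 + 1 = 53.
q_2 = 53 > 50, so the last convergent with denominator <= 50 is p_1/q_1 = 79/26.
The closest fraction with denominator <= 50 is either p_1/q_1 or the intermediate fraction (k*p_1 + p_0)/(k*q_1 + q_0) with the largest k >= 1 whose denominator stays <= 50; these approach x as k grows, and every other convergent or intermediate fraction in range is farther away.
Largest k: floor((50 - q_0)/q_1) = floor((50 - 1)/26) = 1.
That gives (1*79 + 3)/(1*26 + 1) = 82/27.
Compare the errors: |x - 79/26| = |963*26 - 79*317|/(317*26) = 5/8242, and |x - 82/27| = |963*27 - 82*317|/(317*27) = 7/8559.
Cross-multiplying, 5*8559 = 42795 < 57694 = 7*8242, so 5/8242 is smaller: the convergent 79/26 is closer to x than 82/27.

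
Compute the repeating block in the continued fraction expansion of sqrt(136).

Write x_i = (sqrt(136) + m_i)/d_i with (m_0, d_0) = (0, 1). a_0 = floor(sqrt(136)) = 11, since 11^2 = 121 <= 136 < 144 = 12^2.
Iterate m_{i+1} = d_i*a_i - m_i, d_{i+1} = (136 - m_{i+1}^2)/d_i, a_{i+1} = floor((a_0 + m_{i+1})/d_{i+1}):
  m_1 = 1*11 - 0 = 11, d_1 = (136 - 11^2)/1 = 15/1 = 15, a_1 = floor((11 + 11)/15) = 1.
  m_2 = 15*1 - 11 = 4, d_2 = (136 - 4^2)/15 = 120/15 = 8, a_2 = floor((11 + 4)/8) = 1.
  m_3 = 8*1 - 4 = 4, d_3 = (136 - 4^2)/8 = 120/8 = 15, a_3 = floor((11 + 4)/15) = 1.
  m_4 = 15*1 - 4 = 11, d_4 = (136 - 11^2)/15 = 15/15 = 1, a_4 = floor((11 + 11)/1) = 22.
  m_5 = 1*22 - 11 = 11, d_5 = (136 - 11^2)/1 = 15/1 = 15: (m_5, d_5) = (m_1, d_1) = (11, 15), so from here the quotients repeat a_1, ..., a_4; the period length is 4.
Hence the expansion of sqrt(136) is a_0 = 11 followed by the repeating block 1, 1, 1, 22 (period 4).

[11; (1, 1, 1, 22)]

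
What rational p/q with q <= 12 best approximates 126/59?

15/7

Expand x = 126/59 as a continued fraction with the Euclidean algorithm:
  126 = 2*59 + 8, so a_0 = 2.
  59 = 7*8 + 3, so a_1 = 7.
  8 = 2*3 + 2, so a_2 = 2.
  3 = 1*2 + 1, so a_3 = 1.
  2 = 2*1 + 0, so a_4 = 2.
so x = [2; 7, 2, 1, 2].
Convergents (p_i = a_i*p_{i-1} + p_{i-2}, q_i = a_i*q_{i-1} + q_{i-2} with p_{-2}=0, p_{-1}=1, q_{-2}=1, q_{-1}=0), until the denominator exceeds 12:
  i=0: a_0=2, p_0 = 2*1 + 0 = 2, q_0 = 2*0 + 1 = 1.
  i=1: a_1=7, p_1 = 7*2 + 1 = 15, q_1 = 7*1 + 0 = 7.
  i=2: a_2=2, p_2 = 2*15 + 2 = 32, q_2 = 2*7 + 1 = 15.
q_2 = 15 > 12, so the last convergent with denominator <= 12 is p_1/q_1 = 15/7.
The closest fraction with denominator <= 12 is either p_1/q_1 or the intermediate fraction (k*p_1 + p_0)/(k*q_1 + q_0) with the largest k >= 1 whose denominator stays <= 12; these approach x as k grows, and every other convergent or intermediate fraction in range is farther away.
Largest k: floor((12 - q_0)/q_1) = floor((12 - 1)/7) = 1.
That gives (1*15 + 2)/(1*7 + 1) = 17/8.
Compare the errors: |x - 15/7| = |126*7 - 15*59|/(59*7) = 3/413, and |x - 17/8| = |126*8 - 17*59|/(59*8) = 5/472.
Cross-multiplying, 3*472 = 1416 < 2065 = 5*413, so 3/413 is smaller: the convergent 15/7 is closer to x than 17/8.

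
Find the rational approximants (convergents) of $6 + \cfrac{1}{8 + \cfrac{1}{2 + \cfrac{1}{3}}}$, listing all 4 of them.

6/1, 49/8, 104/17, 361/59

Using the convergent recurrence p_i = a_i*p_{i-1} + p_{i-2}, q_i = a_i*q_{i-1} + q_{i-2} with p_{-2}=0, p_{-1}=1, q_{-2}=1, q_{-1}=0:
  i=0: a_0=6, p_0 = 6*1 + 0 = 6, q_0 = 6*0 + 1 = 1.
  i=1: a_1=8, p_1 = 8*6 + 1 = 49, q_1 = 8*1 + 0 = 8.
  i=2: a_2=2, p_2 = 2*49 + 6 = 104, q_2 = 2*8 + 1 = 17.
  i=3: a_3=3, p_3 = 3*104 + 49 = 361, q_3 = 3*17 + 8 = 59.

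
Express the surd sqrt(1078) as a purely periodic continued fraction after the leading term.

[32; (1, 4, 1, 64)]

Write x_i = (sqrt(1078) + m_i)/d_i with (m_0, d_0) = (0, 1). a_0 = floor(sqrt(1078)) = 32, since 32^2 = 1024 <= 1078 < 1089 = 33^2.
Iterate m_{i+1} = d_i*a_i - m_i, d_{i+1} = (1078 - m_{i+1}^2)/d_i, a_{i+1} = floor((a_0 + m_{i+1})/d_{i+1}):
  m_1 = 1*32 - 0 = 32, d_1 = (1078 - 32^2)/1 = 54/1 = 54, a_1 = floor((32 + 32)/54) = 1.
  m_2 = 54*1 - 32 = 22, d_2 = (1078 - 22^2)/54 = 594/54 = 11, a_2 = floor((32 + 22)/11) = 4.
  m_3 = 11*4 - 22 = 22, d_3 = (1078 - 22^2)/11 = 594/11 = 54, a_3 = floor((32 + 22)/54) = 1.
  m_4 = 54*1 - 22 = 32, d_4 = (1078 - 32^2)/54 = 54/54 = 1, a_4 = floor((32 + 32)/1) = 64.
  m_5 = 1*64 - 32 = 32, d_5 = (1078 - 32^2)/1 = 54/1 = 54: (m_5, d_5) = (m_1, d_1) = (32, 54), so from here the quotients repeat a_1, ..., a_4; the period length is 4.
Hence the expansion of sqrt(1078) is a_0 = 32 followed by the repeating block 1, 4, 1, 64 (period 4).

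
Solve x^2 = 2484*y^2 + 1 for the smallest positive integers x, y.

First expand sqrt(2484) as a continued fraction. With x_i = (sqrt(2484) + m_i)/d_i and (m_0, d_0) = (0, 1): a_0 = floor(sqrt(2484)) = 49, since 49^2 = 2401 <= 2484 < 2500 = 50^2.
Iterate m_{i+1} = d_i*a_i - m_i, d_{i+1} = (2484 - m_{i+1}^2)/d_i, a_{i+1} = floor((a_0 + m_{i+1})/d_{i+1}):
  m_1 = 1*49 - 0 = 49, d_1 = (2484 - 49^2)/1 = 83/1 = 83, a_1 = floor((49 + 49)/83) = 1.
  m_2 = 83*1 - 49 = 34, d_2 = (2484 - 34^2)/83 = 1328/83 = 16, a_2 = floor((49 + 34)/16) = 5.
  m_3 = 16*5 - 34 = 46, d_3 = (2484 - 46^2)/16 = 368/16 = 23, a_3 = floor((49 + 46)/23) = 4.
  m_4 = 23*4 - 46 = 46, d_4 = (2484 - 46^2)/23 = 368/23 = 16, a_4 = floor((49 + 46)/16) = 5.
  m_5 = 16*5 - 46 = 34, d_5 = (2484 - 34^2)/16 = 1328/16 = 83, a_5 = floor((49 + 34)/83) = 1.
  m_6 = 83*1 - 34 = 49, d_6 = (2484 - 49^2)/83 = 83/83 = 1, a_6 = floor((49 + 49)/1) = 98.
  m_7 = 1*98 - 49 = 49, d_7 = (2484 - 49^2)/1 = 83/1 = 83: (m_7, d_7) = (m_1, d_1) = (49, 83), so from here the quotients repeat a_1, ..., a_6; the period length is 6.
So sqrt(2484) = [49; (1, 5, 4, 5, 1, 98)] with period length k = 6.
k is even, so the fundamental solution of x^2 - 2484y^2 = 1 is (p_{k-1}, q_{k-1}) = (p_5, q_5); compute convergents through index 5.
Convergents (p_i = a_i*p_{i-1} + p_{i-2}, q_i = a_i*q_{i-1} + q_{i-2} with p_{-2}=0, p_{-1}=1, q_{-2}=1, q_{-1}=0):
  i=0: a_0=49, p_0 = 49*1 + 0 = 49, q_0 = 49*0 + 1 = 1.
  i=1: a_1=1, p_1 = 1*49 + 1 = 50, q_1 = 1*1 + 0 = 1.
  i=2: a_2=5, p_2 = 5*50 + 49 = 299, q_2 = 5*1 + 1 = 6.
  i=3: a_3=4, p_3 = 4*299 + 50 = 1246, q_3 = 4*6 + 1 = 25.
  i=4: a_4=5, p_4 = 5*1246 + 299 = 6529, q_4 = 5*25 + 6 = 131.
  i=5: a_5=1, p_5 = 1*6529 + 1246 = 7775, q_5 = 1*131 + 25 = 156.
Check: 7775^2 - 2484*156^2 = 60450625 - 60450624 = 1, so (x, y) = (7775, 156) solves the equation, and by the theorem it is the least positive solution.

(x, y) = (7775, 156)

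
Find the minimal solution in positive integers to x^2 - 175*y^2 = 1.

First expand sqrt(175) as a continued fraction. With x_i = (sqrt(175) + m_i)/d_i and (m_0, d_0) = (0, 1): a_0 = floor(sqrt(175)) = 13, since 13^2 = 169 <= 175 < 196 = 14^2.
Iterate m_{i+1} = d_i*a_i - m_i, d_{i+1} = (175 - m_{i+1}^2)/d_i, a_{i+1} = floor((a_0 + m_{i+1})/d_{i+1}):
  m_1 = 1*13 - 0 = 13, d_1 = (175 - 13^2)/1 = 6/1 = 6, a_1 = floor((13 + 13)/6) = 4.
  m_2 = 6*4 - 13 = 11, d_2 = (175 - 11^2)/6 = 54/6 = 9, a_2 = floor((13 + 11)/9) = 2.
  m_3 = 9*2 - 11 = 7, d_3 = (175 - 7^2)/9 = 126/9 = 14, a_3 = floor((13 + 7)/14) = 1.
  m_4 = 14*1 - 7 = 7, d_4 = (175 - 7^2)/14 = 126/14 = 9, a_4 = floor((13 + 7)/9) = 2.
  m_5 = 9*2 - 7 = 11, d_5 = (175 - 11^2)/9 = 54/9 = 6, a_5 = floor((13 + 11)/6) = 4.
  m_6 = 6*4 - 11 = 13, d_6 = (175 - 13^2)/6 = 6/6 = 1, a_6 = floor((13 + 13)/1) = 26.
  m_7 = 1*26 - 13 = 13, d_7 = (175 - 13^2)/1 = 6/1 = 6: (m_7, d_7) = (m_1, d_1) = (13, 6), so from here the quotients repeat a_1, ..., a_6; the period length is 6.
So sqrt(175) = [13; (4, 2, 1, 2, 4, 26)] with period length k = 6.
k is even, so the fundamental solution of x^2 - 175y^2 = 1 is (p_{k-1}, q_{k-1}) = (p_5, q_5); compute convergents through index 5.
Convergents (p_i = a_i*p_{i-1} + p_{i-2}, q_i = a_i*q_{i-1} + q_{i-2} with p_{-2}=0, p_{-1}=1, q_{-2}=1, q_{-1}=0):
  i=0: a_0=13, p_0 = 13*1 + 0 = 13, q_0 = 13*0 + 1 = 1.
  i=1: a_1=4, p_1 = 4*13 + 1 = 53, q_1 = 4*1 + 0 = 4.
  i=2: a_2=2, p_2 = 2*53 + 13 = 119, q_2 = 2*4 + 1 = 9.
  i=3: a_3=1, p_3 = 1*119 + 53 = 172, q_3 = 1*9 + 4 = 13.
  i=4: a_4=2, p_4 = 2*172 + 119 = 463, q_4 = 2*13 + 9 = 35.
  i=5: a_5=4, p_5 = 4*463 + 172 = 2024, q_5 = 4*35 + 13 = 153.
Check: 2024^2 - 175*153^2 = 4096576 - 4096575 = 1, so (x, y) = (2024, 153) solves the equation, and by the theorem it is the least positive solution.

(x, y) = (2024, 153)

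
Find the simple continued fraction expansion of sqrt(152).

Write x_i = (sqrt(152) + m_i)/d_i with (m_0, d_0) = (0, 1). a_0 = floor(sqrt(152)) = 12, since 12^2 = 144 <= 152 < 169 = 13^2.
Iterate m_{i+1} = d_i*a_i - m_i, d_{i+1} = (152 - m_{i+1}^2)/d_i, a_{i+1} = floor((a_0 + m_{i+1})/d_{i+1}):
  m_1 = 1*12 - 0 = 12, d_1 = (152 - 12^2)/1 = 8/1 = 8, a_1 = floor((12 + 12)/8) = 3.
  m_2 = 8*3 - 12 = 12, d_2 = (152 - 12^2)/8 = 8/8 = 1, a_2 = floor((12 + 12)/1) = 24.
  m_3 = 1*24 - 12 = 12, d_3 = (152 - 12^2)/1 = 8/1 = 8: (m_3, d_3) = (m_1, d_1) = (12, 8), so from here the quotients repeat a_1, a_2; the period length is 2.
Hence the expansion of sqrt(152) is a_0 = 12 followed by the repeating block 3, 24 (period 2).

[12; (3, 24)]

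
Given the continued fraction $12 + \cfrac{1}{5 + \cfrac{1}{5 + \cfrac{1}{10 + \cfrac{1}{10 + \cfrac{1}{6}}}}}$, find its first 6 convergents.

12/1, 61/5, 317/26, 3231/265, 32627/2676, 198993/16321

Using the convergent recurrence p_i = a_i*p_{i-1} + p_{i-2}, q_i = a_i*q_{i-1} + q_{i-2} with p_{-2}=0, p_{-1}=1, q_{-2}=1, q_{-1}=0:
  i=0: a_0=12, p_0 = 12*1 + 0 = 12, q_0 = 12*0 + 1 = 1.
  i=1: a_1=5, p_1 = 5*12 + 1 = 61, q_1 = 5*1 + 0 = 5.
  i=2: a_2=5, p_2 = 5*61 + 12 = 317, q_2 = 5*5 + 1 = 26.
  i=3: a_3=10, p_3 = 10*317 + 61 = 3231, q_3 = 10*26 + 5 = 265.
  i=4: a_4=10, p_4 = 10*3231 + 317 = 32627, q_4 = 10*265 + 26 = 2676.
  i=5: a_5=6, p_5 = 6*32627 + 3231 = 198993, q_5 = 6*2676 + 265 = 16321.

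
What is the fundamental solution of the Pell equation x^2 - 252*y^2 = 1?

First expand sqrt(252) as a continued fraction. With x_i = (sqrt(252) + m_i)/d_i and (m_0, d_0) = (0, 1): a_0 = floor(sqrt(252)) = 15, since 15^2 = 225 <= 252 < 256 = 16^2.
Iterate m_{i+1} = d_i*a_i - m_i, d_{i+1} = (252 - m_{i+1}^2)/d_i, a_{i+1} = floor((a_0 + m_{i+1})/d_{i+1}):
  m_1 = 1*15 - 0 = 15, d_1 = (252 - 15^2)/1 = 27/1 = 27, a_1 = floor((15 + 15)/27) = 1.
  m_2 = 27*1 - 15 = 12, d_2 = (252 - 12^2)/27 = 108/27 = 4, a_2 = floor((15 + 12)/4) = 6.
  m_3 = 4*6 - 12 = 12, d_3 = (252 - 12^2)/4 = 108/4 = 27, a_3 = floor((15 + 12)/27) = 1.
  m_4 = 27*1 - 12 = 15, d_4 = (252 - 15^2)/27 = 27/27 = 1, a_4 = floor((15 + 15)/1) = 30.
  m_5 = 1*30 - 15 = 15, d_5 = (252 - 15^2)/1 = 27/1 = 27: (m_5, d_5) = (m_1, d_1) = (15, 27), so from here the quotients repeat a_1, ..., a_4; the period length is 4.
So sqrt(252) = [15; (1, 6, 1, 30)] with period length k = 4.
k is even, so the fundamental solution of x^2 - 252y^2 = 1 is (p_{k-1}, q_{k-1}) = (p_3, q_3); compute convergents through index 3.
Convergents (p_i = a_i*p_{i-1} + p_{i-2}, q_i = a_i*q_{i-1} + q_{i-2} with p_{-2}=0, p_{-1}=1, q_{-2}=1, q_{-1}=0):
  i=0: a_0=15, p_0 = 15*1 + 0 = 15, q_0 = 15*0 + 1 = 1.
  i=1: a_1=1, p_1 = 1*15 + 1 = 16, q_1 = 1*1 + 0 = 1.
  i=2: a_2=6, p_2 = 6*16 + 15 = 111, q_2 = 6*1 + 1 = 7.
  i=3: a_3=1, p_3 = 1*111 + 16 = 127, q_3 = 1*7 + 1 = 8.
Check: 127^2 - 252*8^2 = 16129 - 16128 = 1, so (x, y) = (127, 8) solves the equation, and by the theorem it is the least positive solution.

(x, y) = (127, 8)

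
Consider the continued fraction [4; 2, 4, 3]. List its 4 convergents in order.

Using the convergent recurrence p_i = a_i*p_{i-1} + p_{i-2}, q_i = a_i*q_{i-1} + q_{i-2} with p_{-2}=0, p_{-1}=1, q_{-2}=1, q_{-1}=0:
  i=0: a_0=4, p_0 = 4*1 + 0 = 4, q_0 = 4*0 + 1 = 1.
  i=1: a_1=2, p_1 = 2*4 + 1 = 9, q_1 = 2*1 + 0 = 2.
  i=2: a_2=4, p_2 = 4*9 + 4 = 40, q_2 = 4*2 + 1 = 9.
  i=3: a_3=3, p_3 = 3*40 + 9 = 129, q_3 = 3*9 + 2 = 29.

4/1, 9/2, 40/9, 129/29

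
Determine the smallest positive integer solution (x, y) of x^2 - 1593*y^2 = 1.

First expand sqrt(1593) as a continued fraction. With x_i = (sqrt(1593) + m_i)/d_i and (m_0, d_0) = (0, 1): a_0 = floor(sqrt(1593)) = 39, since 39^2 = 1521 <= 1593 < 1600 = 40^2.
Iterate m_{i+1} = d_i*a_i - m_i, d_{i+1} = (1593 - m_{i+1}^2)/d_i, a_{i+1} = floor((a_0 + m_{i+1})/d_{i+1}):
  m_1 = 1*39 - 0 = 39, d_1 = (1593 - 39^2)/1 = 72/1 = 72, a_1 = floor((39 + 39)/72) = 1.
  m_2 = 72*1 - 39 = 33, d_2 = (1593 - 33^2)/72 = 504/72 = 7, a_2 = floor((39 + 33)/7) = 10.
  m_3 = 7*10 - 33 = 37, d_3 = (1593 - 37^2)/7 = 224/7 = 32, a_3 = floor((39 + 37)/32) = 2.
  m_4 = 32*2 - 37 = 27, d_4 = (1593 - 27^2)/32 = 864/32 = 27, a_4 = floor((39 + 27)/27) = 2.
  m_5 = 27*2 - 27 = 27, d_5 = (1593 - 27^2)/27 = 864/27 = 32, a_5 = floor((39 + 27)/32) = 2.
  m_6 = 32*2 - 27 = 37, d_6 = (1593 - 37^2)/32 = 224/32 = 7, a_6 = floor((39 + 37)/7) = 10.
  m_7 = 7*10 - 37 = 33, d_7 = (1593 - 33^2)/7 = 504/7 = 72, a_7 = floor((39 + 33)/72) = 1.
  m_8 = 72*1 - 33 = 39, d_8 = (1593 - 39^2)/72 = 72/72 = 1, a_8 = floor((39 + 39)/1) = 78.
  m_9 = 1*78 - 39 = 39, d_9 = (1593 - 39^2)/1 = 72/1 = 72: (m_9, d_9) = (m_1, d_1) = (39, 72), so from here the quotients repeat a_1, ..., a_8; the period length is 8.
So sqrt(1593) = [39; (1, 10, 2, 2, 2, 10, 1, 78)] with period length k = 8.
k is even, so the fundamental solution of x^2 - 1593y^2 = 1 is (p_{k-1}, q_{k-1}) = (p_7, q_7); compute convergents through index 7.
Convergents (p_i = a_i*p_{i-1} + p_{i-2}, q_i = a_i*q_{i-1} + q_{i-2} with p_{-2}=0, p_{-1}=1, q_{-2}=1, q_{-1}=0):
  i=0: a_0=39, p_0 = 39*1 + 0 = 39, q_0 = 39*0 + 1 = 1.
  i=1: a_1=1, p_1 = 1*39 + 1 = 40, q_1 = 1*1 + 0 = 1.
  i=2: a_2=10, p_2 = 10*40 + 39 = 439, q_2 = 10*1 + 1 = 11.
  i=3: a_3=2, p_3 = 2*439 + 40 = 918, q_3 = 2*11 + 1 = 23.
  i=4: a_4=2, p_4 = 2*918 + 439 = 2275, q_4 = 2*23 + 11 = 57.
  i=5: a_5=2, p_5 = 2*2275 + 918 = 5468, q_5 = 2*57 + 23 = 137.
  i=6: a_6=10, p_6 = 10*5468 + 2275 = 56955, q_6 = 10*137 + 57 = 1427.
  i=7: a_7=1, p_7 = 1*56955 + 5468 = 62423, q_7 = 1*1427 + 137 = 1564.
Check: 62423^2 - 1593*1564^2 = 3896630929 - 3896630928 = 1, so (x, y) = (62423, 1564) solves the equation, and by the theorem it is the least positive solution.

(x, y) = (62423, 1564)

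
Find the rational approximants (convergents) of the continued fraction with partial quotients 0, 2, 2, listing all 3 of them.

Using the convergent recurrence p_i = a_i*p_{i-1} + p_{i-2}, q_i = a_i*q_{i-1} + q_{i-2} with p_{-2}=0, p_{-1}=1, q_{-2}=1, q_{-1}=0:
  i=0: a_0=0, p_0 = 0*1 + 0 = 0, q_0 = 0*0 + 1 = 1.
  i=1: a_1=2, p_1 = 2*0 + 1 = 1, q_1 = 2*1 + 0 = 2.
  i=2: a_2=2, p_2 = 2*1 + 0 = 2, q_2 = 2*2 + 1 = 5.

0/1, 1/2, 2/5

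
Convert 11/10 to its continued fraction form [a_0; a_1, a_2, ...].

Run the Euclidean algorithm on 11 and 10; the successive quotients are the partial quotients a_0, a_1, ... (each step inverts the fractional part left over by the previous one):
  11 = 1*10 + 1, so a_0 = 1.
  10 = 10*1 + 0, so a_1 = 10.
The remainder reaches 0 after 2 divisions, so the expansion has 2 partial quotients, read off in order.

[1; 10]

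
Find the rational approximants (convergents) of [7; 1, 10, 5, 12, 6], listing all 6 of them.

7/1, 8/1, 87/11, 443/56, 5403/683, 32861/4154

Using the convergent recurrence p_i = a_i*p_{i-1} + p_{i-2}, q_i = a_i*q_{i-1} + q_{i-2} with p_{-2}=0, p_{-1}=1, q_{-2}=1, q_{-1}=0:
  i=0: a_0=7, p_0 = 7*1 + 0 = 7, q_0 = 7*0 + 1 = 1.
  i=1: a_1=1, p_1 = 1*7 + 1 = 8, q_1 = 1*1 + 0 = 1.
  i=2: a_2=10, p_2 = 10*8 + 7 = 87, q_2 = 10*1 + 1 = 11.
  i=3: a_3=5, p_3 = 5*87 + 8 = 443, q_3 = 5*11 + 1 = 56.
  i=4: a_4=12, p_4 = 12*443 + 87 = 5403, q_4 = 12*56 + 11 = 683.
  i=5: a_5=6, p_5 = 6*5403 + 443 = 32861, q_5 = 6*683 + 56 = 4154.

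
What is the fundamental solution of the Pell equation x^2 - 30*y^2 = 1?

First expand sqrt(30) as a continued fraction. With x_i = (sqrt(30) + m_i)/d_i and (m_0, d_0) = (0, 1): a_0 = floor(sqrt(30)) = 5, since 5^2 = 25 <= 30 < 36 = 6^2.
Iterate m_{i+1} = d_i*a_i - m_i, d_{i+1} = (30 - m_{i+1}^2)/d_i, a_{i+1} = floor((a_0 + m_{i+1})/d_{i+1}):
  m_1 = 1*5 - 0 = 5, d_1 = (30 - 5^2)/1 = 5/1 = 5, a_1 = floor((5 + 5)/5) = 2.
  m_2 = 5*2 - 5 = 5, d_2 = (30 - 5^2)/5 = 5/5 = 1, a_2 = floor((5 + 5)/1) = 10.
  m_3 = 1*10 - 5 = 5, d_3 = (30 - 5^2)/1 = 5/1 = 5: (m_3, d_3) = (m_1, d_1) = (5, 5), so from here the quotients repeat a_1, a_2; the period length is 2.
So sqrt(30) = [5; (2, 10)] with period length k = 2.
k is even, so the fundamental solution of x^2 - 30y^2 = 1 is (p_{k-1}, q_{k-1}) = (p_1, q_1); compute convergents through index 1.
Convergents (p_i = a_i*p_{i-1} + p_{i-2}, q_i = a_i*q_{i-1} + q_{i-2} with p_{-2}=0, p_{-1}=1, q_{-2}=1, q_{-1}=0):
  i=0: a_0=5, p_0 = 5*1 + 0 = 5, q_0 = 5*0 + 1 = 1.
  i=1: a_1=2, p_1 = 2*5 + 1 = 11, q_1 = 2*1 + 0 = 2.
Check: 11^2 - 30*2^2 = 121 - 120 = 1, so (x, y) = (11, 2) solves the equation, and by the theorem it is the least positive solution.

(x, y) = (11, 2)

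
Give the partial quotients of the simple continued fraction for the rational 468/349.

Run the Euclidean algorithm on 468 and 349; the successive quotients are the partial quotients a_0, a_1, ... (each step inverts the fractional part left over by the previous one):
  468 = 1*349 + 119, so a_0 = 1.
  349 = 2*119 + 111, so a_1 = 2.
  119 = 1*111 + 8, so a_2 = 1.
  111 = 13*8 + 7, so a_3 = 13.
  8 = 1*7 + 1, so a_4 = 1.
  7 = 7*1 + 0, so a_5 = 7.
The remainder reaches 0 after 6 divisions, so the expansion has 6 partial quotients, read off in order.

[1; 2, 1, 13, 1, 7]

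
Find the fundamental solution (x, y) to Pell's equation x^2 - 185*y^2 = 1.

First expand sqrt(185) as a continued fraction. With x_i = (sqrt(185) + m_i)/d_i and (m_0, d_0) = (0, 1): a_0 = floor(sqrt(185)) = 13, since 13^2 = 169 <= 185 < 196 = 14^2.
Iterate m_{i+1} = d_i*a_i - m_i, d_{i+1} = (185 - m_{i+1}^2)/d_i, a_{i+1} = floor((a_0 + m_{i+1})/d_{i+1}):
  m_1 = 1*13 - 0 = 13, d_1 = (185 - 13^2)/1 = 16/1 = 16, a_1 = floor((13 + 13)/16) = 1.
  m_2 = 16*1 - 13 = 3, d_2 = (185 - 3^2)/16 = 176/16 = 11, a_2 = floor((13 + 3)/11) = 1.
  m_3 = 11*1 - 3 = 8, d_3 = (185 - 8^2)/11 = 121/11 = 11, a_3 = floor((13 + 8)/11) = 1.
  m_4 = 11*1 - 8 = 3, d_4 = (185 - 3^2)/11 = 176/11 = 16, a_4 = floor((13 + 3)/16) = 1.
  m_5 = 16*1 - 3 = 13, d_5 = (185 - 13^2)/16 = 16/16 = 1, a_5 = floor((13 + 13)/1) = 26.
  m_6 = 1*26 - 13 = 13, d_6 = (185 - 13^2)/1 = 16/1 = 16: (m_6, d_6) = (m_1, d_1) = (13, 16), so from here the quotients repeat a_1, ..., a_5; the period length is 5.
So sqrt(185) = [13; (1, 1, 1, 1, 26)] with period length k = 5.
k is odd, so (p_{k-1}, q_{k-1}) only solves x^2 - 185y^2 = -1 and the fundamental solution of x^2 - 185y^2 = 1 is (p_{2k-1}, q_{2k-1}) = (p_9, q_9); compute convergents through index 9, running through the period twice.
Convergents (p_i = a_i*p_{i-1} + p_{i-2}, q_i = a_i*q_{i-1} + q_{i-2} with p_{-2}=0, p_{-1}=1, q_{-2}=1, q_{-1}=0):
  i=0: a_0=13, p_0 = 13*1 + 0 = 13, q_0 = 13*0 + 1 = 1.
  i=1: a_1=1, p_1 = 1*13 + 1 = 14, q_1 = 1*1 + 0 = 1.
  i=2: a_2=1, p_2 = 1*14 + 13 = 27, q_2 = 1*1 + 1 = 2.
  i=3: a_3=1, p_3 = 1*27 + 14 = 41, q_3 = 1*2 + 1 = 3.
  i=4: a_4=1, p_4 = 1*41 + 27 = 68, q_4 = 1*3 + 2 = 5.
  i=5: a_5=26, p_5 = 26*68 + 41 = 1809, q_5 = 26*5 + 3 = 133.
  i=6: a_6=1, p_6 = 1*1809 + 68 = 1877, q_6 = 1*133 + 5 = 138.
  i=7: a_7=1, p_7 = 1*1877 + 1809 = 3686, q_7 = 1*138 + 133 = 271.
  i=8: a_8=1, p_8 = 1*3686 + 1877 = 5563, q_8 = 1*271 + 138 = 409.
  i=9: a_9=1, p_9 = 1*5563 + 3686 = 9249, q_9 = 1*409 + 271 = 680.
Indeed p_4^2 - 185*q_4^2 = 4624 - 4625 = -1, not +1.
Check: 9249^2 - 185*680^2 = 85544001 - 85544000 = 1, so (x, y) = (9249, 680) solves the equation, and by the theorem it is the least positive solution.

(x, y) = (9249, 680)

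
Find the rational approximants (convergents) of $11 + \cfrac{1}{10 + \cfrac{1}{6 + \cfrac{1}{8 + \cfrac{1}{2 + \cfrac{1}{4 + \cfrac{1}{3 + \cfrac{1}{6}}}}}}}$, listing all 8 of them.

Using the convergent recurrence p_i = a_i*p_{i-1} + p_{i-2}, q_i = a_i*q_{i-1} + q_{i-2} with p_{-2}=0, p_{-1}=1, q_{-2}=1, q_{-1}=0:
  i=0: a_0=11, p_0 = 11*1 + 0 = 11, q_0 = 11*0 + 1 = 1.
  i=1: a_1=10, p_1 = 10*11 + 1 = 111, q_1 = 10*1 + 0 = 10.
  i=2: a_2=6, p_2 = 6*111 + 11 = 677, q_2 = 6*10 + 1 = 61.
  i=3: a_3=8, p_3 = 8*677 + 111 = 5527, q_3 = 8*61 + 10 = 498.
  i=4: a_4=2, p_4 = 2*5527 + 677 = 11731, q_4 = 2*498 + 61 = 1057.
  i=5: a_5=4, p_5 = 4*11731 + 5527 = 52451, q_5 = 4*1057 + 498 = 4726.
  i=6: a_6=3, p_6 = 3*52451 + 11731 = 169084, q_6 = 3*4726 + 1057 = 15235.
  i=7: a_7=6, p_7 = 6*169084 + 52451 = 1066955, q_7 = 6*15235 + 4726 = 96136.

11/1, 111/10, 677/61, 5527/498, 11731/1057, 52451/4726, 169084/15235, 1066955/96136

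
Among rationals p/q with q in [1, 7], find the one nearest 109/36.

3/1

Expand x = 109/36 as a continued fraction with the Euclidean algorithm:
  109 = 3*36 + 1, so a_0 = 3.
  36 = 36*1 + 0, so a_1 = 36.
so x = [3; 36].
Convergents (p_i = a_i*p_{i-1} + p_{i-2}, q_i = a_i*q_{i-1} + q_{i-2} with p_{-2}=0, p_{-1}=1, q_{-2}=1, q_{-1}=0), until the denominator exceeds 7:
  i=0: a_0=3, p_0 = 3*1 + 0 = 3, q_0 = 3*0 + 1 = 1.
  i=1: a_1=36, p_1 = 36*3 + 1 = 109, q_1 = 36*1 + 0 = 36.
q_1 = 36 > 7, so the last convergent with denominator <= 7 is p_0/q_0 = 3/1.
The closest fraction with denominator <= 7 is either p_0/q_0 or the intermediate fraction (k*p_0 + p_{-1})/(k*q_0 + q_{-1}) with the largest k >= 1 whose denominator stays <= 7; these approach x as k grows, and every other convergent or intermediate fraction in range is farther away.
Largest k: floor((7 - q_{-1})/q_0) = floor((7 - 0)/1) = 7 (using the seeds p_{-1} = 1, q_{-1} = 0).
That gives (7*3 + 1)/(7*1 + 0) = 22/7.
Compare the errors: |x - 3/1| = |109*1 - 3*36|/(36*1) = 1/36, and |x - 22/7| = |109*7 - 22*36|/(36*7) = 29/252.
Cross-multiplying, 1*252 = 252 < 1044 = 29*36, so 1/36 is smaller: the convergent 3/1 is closer to x than 22/7.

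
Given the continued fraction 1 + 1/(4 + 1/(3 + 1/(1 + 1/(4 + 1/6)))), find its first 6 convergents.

1/1, 5/4, 16/13, 21/17, 100/81, 621/503

Using the convergent recurrence p_i = a_i*p_{i-1} + p_{i-2}, q_i = a_i*q_{i-1} + q_{i-2} with p_{-2}=0, p_{-1}=1, q_{-2}=1, q_{-1}=0:
  i=0: a_0=1, p_0 = 1*1 + 0 = 1, q_0 = 1*0 + 1 = 1.
  i=1: a_1=4, p_1 = 4*1 + 1 = 5, q_1 = 4*1 + 0 = 4.
  i=2: a_2=3, p_2 = 3*5 + 1 = 16, q_2 = 3*4 + 1 = 13.
  i=3: a_3=1, p_3 = 1*16 + 5 = 21, q_3 = 1*13 + 4 = 17.
  i=4: a_4=4, p_4 = 4*21 + 16 = 100, q_4 = 4*17 + 13 = 81.
  i=5: a_5=6, p_5 = 6*100 + 21 = 621, q_5 = 6*81 + 17 = 503.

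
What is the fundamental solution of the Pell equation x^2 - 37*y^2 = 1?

First expand sqrt(37) as a continued fraction. With x_i = (sqrt(37) + m_i)/d_i and (m_0, d_0) = (0, 1): a_0 = floor(sqrt(37)) = 6, since 6^2 = 36 <= 37 < 49 = 7^2.
Iterate m_{i+1} = d_i*a_i - m_i, d_{i+1} = (37 - m_{i+1}^2)/d_i, a_{i+1} = floor((a_0 + m_{i+1})/d_{i+1}):
  m_1 = 1*6 - 0 = 6, d_1 = (37 - 6^2)/1 = 1/1 = 1, a_1 = floor((6 + 6)/1) = 12.
  m_2 = 1*12 - 6 = 6, d_2 = (37 - 6^2)/1 = 1/1 = 1: (m_2, d_2) = (m_1, d_1) = (6, 1), so from here the quotient a_1 repeats; the period length is 1.
So sqrt(37) = [6; (12)] with period length k = 1.
k is odd, so (p_{k-1}, q_{k-1}) only solves x^2 - 37y^2 = -1 and the fundamental solution of x^2 - 37y^2 = 1 is (p_{2k-1}, q_{2k-1}) = (p_1, q_1); compute convergents through index 1, running through the period twice.
Convergents (p_i = a_i*p_{i-1} + p_{i-2}, q_i = a_i*q_{i-1} + q_{i-2} with p_{-2}=0, p_{-1}=1, q_{-2}=1, q_{-1}=0):
  i=0: a_0=6, p_0 = 6*1 + 0 = 6, q_0 = 6*0 + 1 = 1.
  i=1: a_1=12, p_1 = 12*6 + 1 = 73, q_1 = 12*1 + 0 = 12.
Indeed p_0^2 - 37*q_0^2 = 36 - 37 = -1, not +1.
Check: 73^2 - 37*12^2 = 5329 - 5328 = 1, so (x, y) = (73, 12) solves the equation, and by the theorem it is the least positive solution.

(x, y) = (73, 12)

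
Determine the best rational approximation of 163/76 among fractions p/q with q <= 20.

Expand x = 163/76 as a continued fraction with the Euclidean algorithm:
  163 = 2*76 + 11, so a_0 = 2.
  76 = 6*11 + 10, so a_1 = 6.
  11 = 1*10 + 1, so a_2 = 1.
  10 = 10*1 + 0, so a_3 = 10.
so x = [2; 6, 1, 10].
Convergents (p_i = a_i*p_{i-1} + p_{i-2}, q_i = a_i*q_{i-1} + q_{i-2} with p_{-2}=0, p_{-1}=1, q_{-2}=1, q_{-1}=0), until the denominator exceeds 20:
  i=0: a_0=2, p_0 = 2*1 + 0 = 2, q_0 = 2*0 + 1 = 1.
  i=1: a_1=6, p_1 = 6*2 + 1 = 13, q_1 = 6*1 + 0 = 6.
  i=2: a_2=1, p_2 = 1*13 + 2 = 15, q_2 = 1*6 + 1 = 7.
  i=3: a_3=10, p_3 = 10*15 + 13 = 163, q_3 = 10*7 + 6 = 76.
q_3 = 76 > 20, so the last convergent with denominator <= 20 is p_2/q_2 = 15/7.
The closest fraction with denominator <= 20 is either p_2/q_2 or the intermediate fraction (k*p_2 + p_1)/(k*q_2 + q_1) with the largest k >= 1 whose denominator stays <= 20; these approach x as k grows, and every other convergent or intermediate fraction in range is farther away.
Largest k: floor((20 - q_1)/q_2) = floor((20 - 6)/7) = 2.
That gives (2*15 + 13)/(2*7 + 6) = 43/20.
Compare the errors: |x - 15/7| = |163*7 - 15*76|/(76*7) = 1/532, and |x - 43/20| = |163*20 - 43*76|/(76*20) = 8/1520.
Cross-multiplying, 1*1520 = 1520 < 4256 = 8*532, so 1/532 is smaller: the convergent 15/7 is closer to x than 43/20.

15/7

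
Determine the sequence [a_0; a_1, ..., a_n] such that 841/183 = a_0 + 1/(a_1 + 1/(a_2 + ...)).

[4; 1, 1, 2, 8, 1, 3]

Run the Euclidean algorithm on 841 and 183; the successive quotients are the partial quotients a_0, a_1, ... (each step inverts the fractional part left over by the previous one):
  841 = 4*183 + 109, so a_0 = 4.
  183 = 1*109 + 74, so a_1 = 1.
  109 = 1*74 + 35, so a_2 = 1.
  74 = 2*35 + 4, so a_3 = 2.
  35 = 8*4 + 3, so a_4 = 8.
  4 = 1*3 + 1, so a_5 = 1.
  3 = 3*1 + 0, so a_6 = 3.
The remainder reaches 0 after 7 divisions, so the expansion has 7 partial quotients, read off in order.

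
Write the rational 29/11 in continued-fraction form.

Run the Euclidean algorithm on 29 and 11; the successive quotients are the partial quotients a_0, a_1, ... (each step inverts the fractional part left over by the previous one):
  29 = 2*11 + 7, so a_0 = 2.
  11 = 1*7 + 4, so a_1 = 1.
  7 = 1*4 + 3, so a_2 = 1.
  4 = 1*3 + 1, so a_3 = 1.
  3 = 3*1 + 0, so a_4 = 3.
The remainder reaches 0 after 5 divisions, so the expansion has 5 partial quotients, read off in order.

[2; 1, 1, 1, 3]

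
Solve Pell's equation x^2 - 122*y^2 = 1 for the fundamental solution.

First expand sqrt(122) as a continued fraction. With x_i = (sqrt(122) + m_i)/d_i and (m_0, d_0) = (0, 1): a_0 = floor(sqrt(122)) = 11, since 11^2 = 121 <= 122 < 144 = 12^2.
Iterate m_{i+1} = d_i*a_i - m_i, d_{i+1} = (122 - m_{i+1}^2)/d_i, a_{i+1} = floor((a_0 + m_{i+1})/d_{i+1}):
  m_1 = 1*11 - 0 = 11, d_1 = (122 - 11^2)/1 = 1/1 = 1, a_1 = floor((11 + 11)/1) = 22.
  m_2 = 1*22 - 11 = 11, d_2 = (122 - 11^2)/1 = 1/1 = 1: (m_2, d_2) = (m_1, d_1) = (11, 1), so from here the quotient a_1 repeats; the period length is 1.
So sqrt(122) = [11; (22)] with period length k = 1.
k is odd, so (p_{k-1}, q_{k-1}) only solves x^2 - 122y^2 = -1 and the fundamental solution of x^2 - 122y^2 = 1 is (p_{2k-1}, q_{2k-1}) = (p_1, q_1); compute convergents through index 1, running through the period twice.
Convergents (p_i = a_i*p_{i-1} + p_{i-2}, q_i = a_i*q_{i-1} + q_{i-2} with p_{-2}=0, p_{-1}=1, q_{-2}=1, q_{-1}=0):
  i=0: a_0=11, p_0 = 11*1 + 0 = 11, q_0 = 11*0 + 1 = 1.
  i=1: a_1=22, p_1 = 22*11 + 1 = 243, q_1 = 22*1 + 0 = 22.
Indeed p_0^2 - 122*q_0^2 = 121 - 122 = -1, not +1.
Check: 243^2 - 122*22^2 = 59049 - 59048 = 1, so (x, y) = (243, 22) solves the equation, and by the theorem it is the least positive solution.

(x, y) = (243, 22)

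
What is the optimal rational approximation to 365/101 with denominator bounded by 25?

Expand x = 365/101 as a continued fraction with the Euclidean algorithm:
  365 = 3*101 + 62, so a_0 = 3.
  101 = 1*62 + 39, so a_1 = 1.
  62 = 1*39 + 23, so a_2 = 1.
  39 = 1*23 + 16, so a_3 = 1.
  23 = 1*16 + 7, so a_4 = 1.
  16 = 2*7 + 2, so a_5 = 2.
  7 = 3*2 + 1, so a_6 = 3.
  2 = 2*1 + 0, so a_7 = 2.
so x = [3; 1, 1, 1, 1, 2, 3, 2].
Convergents (p_i = a_i*p_{i-1} + p_{i-2}, q_i = a_i*q_{i-1} + q_{i-2} with p_{-2}=0, p_{-1}=1, q_{-2}=1, q_{-1}=0), until the denominator exceeds 25:
  i=0: a_0=3, p_0 = 3*1 + 0 = 3, q_0 = 3*0 + 1 = 1.
  i=1: a_1=1, p_1 = 1*3 + 1 = 4, q_1 = 1*1 + 0 = 1.
  i=2: a_2=1, p_2 = 1*4 + 3 = 7, q_2 = 1*1 + 1 = 2.
  i=3: a_3=1, p_3 = 1*7 + 4 = 11, q_3 = 1*2 + 1 = 3.
  i=4: a_4=1, p_4 = 1*11 + 7 = 18, q_4 = 1*3 + 2 = 5.
  i=5: a_5=2, p_5 = 2*18 + 11 = 47, q_5 = 2*5 + 3 = 13.
  i=6: a_6=3, p_6 = 3*47 + 18 = 159, q_6 = 3*13 + 5 = 44.
q_6 = 44 > 25, so the last convergent with denominator <= 25 is p_5/q_5 = 47/13.
The closest fraction with denominator <= 25 is either p_5/q_5 or the intermediate fraction (k*p_5 + p_4)/(k*q_5 + q_4) with the largest k >= 1 whose denominator stays <= 25; these approach x as k grows, and every other convergent or intermediate fraction in range is farther away.
Largest k: floor((25 - q_4)/q_5) = floor((25 - 5)/13) = 1.
That gives (1*47 + 18)/(1*13 + 5) = 65/18.
Compare the errors: |x - 47/13| = |365*13 - 47*101|/(101*13) = 2/1313, and |x - 65/18| = |365*18 - 65*101|/(101*18) = 5/1818.
Cross-multiplying, 2*1818 = 3636 < 6565 = 5*1313, so 2/1313 is smaller: the convergent 47/13 is closer to x than 65/18.

47/13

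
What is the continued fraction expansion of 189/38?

[4; 1, 37]

Run the Euclidean algorithm on 189 and 38; the successive quotients are the partial quotients a_0, a_1, ... (each step inverts the fractional part left over by the previous one):
  189 = 4*38 + 37, so a_0 = 4.
  38 = 1*37 + 1, so a_1 = 1.
  37 = 37*1 + 0, so a_2 = 37.
The remainder reaches 0 after 3 divisions, so the expansion has 3 partial quotients, read off in order.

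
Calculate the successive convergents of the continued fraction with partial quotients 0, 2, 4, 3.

0/1, 1/2, 4/9, 13/29

Using the convergent recurrence p_i = a_i*p_{i-1} + p_{i-2}, q_i = a_i*q_{i-1} + q_{i-2} with p_{-2}=0, p_{-1}=1, q_{-2}=1, q_{-1}=0:
  i=0: a_0=0, p_0 = 0*1 + 0 = 0, q_0 = 0*0 + 1 = 1.
  i=1: a_1=2, p_1 = 2*0 + 1 = 1, q_1 = 2*1 + 0 = 2.
  i=2: a_2=4, p_2 = 4*1 + 0 = 4, q_2 = 4*2 + 1 = 9.
  i=3: a_3=3, p_3 = 3*4 + 1 = 13, q_3 = 3*9 + 2 = 29.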